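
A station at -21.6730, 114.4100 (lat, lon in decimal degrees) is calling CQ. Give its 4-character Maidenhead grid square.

OG78

Shift to the Maidenhead origin (180°W, 90°S): lon 294.41, lat 68.33.
Field: lon ⌊294.41/20⌋ = 14 → O; lat ⌊68.33/10⌋ = 6 → G.
Square: lon ⌊14.41/2⌋ = 7; lat ⌊8.33/1⌋ = 8.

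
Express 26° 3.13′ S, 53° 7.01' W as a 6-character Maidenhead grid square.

Shift to the Maidenhead origin (180°W, 90°S): lon 126.8832, lat 63.9478.
Field (20°×10°, letters A–R): lon ⌊126.8832/20⌋ = 6 → G; lat ⌊63.9478/10⌋ = 6 → G.
Square (2°×1°, digits 0–9): lon ⌊6.8832/2⌋ = 3; lat ⌊3.9478/1⌋ = 3.
Subsquare (5′×2.5′, letters a–x): lon ⌊0.8832/0.0833333⌋ = 10 → k; lat ⌊0.9478/0.0416667⌋ = 22 → w.

GG33kw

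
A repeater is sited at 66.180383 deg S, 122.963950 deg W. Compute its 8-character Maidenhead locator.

CC83mt46

Shift to the Maidenhead origin (180°W, 90°S): lon 57.03605, lat 23.81962.
Field: lon ⌊57.03605/20⌋ = 2 → C; lat ⌊23.81962/10⌋ = 2 → C.
Square: lon ⌊17.03605/2⌋ = 8; lat ⌊3.81962/1⌋ = 3.
Subsquare: lon ⌊1.03605/0.0833333⌋ = 12 → m; lat ⌊0.81962/0.0416667⌋ = 19 → t.
Extended square: lon ⌊0.03605/0.00833333⌋ = 4; lat ⌊0.02795/0.00416667⌋ = 6.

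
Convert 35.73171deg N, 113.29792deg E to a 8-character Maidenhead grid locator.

OM65pr55

Shift to the Maidenhead origin (180°W, 90°S): lon 293.29792, lat 125.73171.
Field: lon ⌊293.29792/20⌋ = 14 → O; lat ⌊125.73171/10⌋ = 12 → M.
Square: lon ⌊13.29792/2⌋ = 6; lat ⌊5.73171/1⌋ = 5.
Subsquare: lon ⌊1.29792/0.0833333⌋ = 15 → p; lat ⌊0.73171/0.0416667⌋ = 17 → r.
Extended square: lon ⌊0.04792/0.00833333⌋ = 5; lat ⌊0.02338/0.00416667⌋ = 5.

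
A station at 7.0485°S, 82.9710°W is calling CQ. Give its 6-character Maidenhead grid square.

EI82mw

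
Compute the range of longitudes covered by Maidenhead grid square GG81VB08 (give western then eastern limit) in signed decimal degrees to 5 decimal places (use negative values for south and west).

-42.25000, -42.24167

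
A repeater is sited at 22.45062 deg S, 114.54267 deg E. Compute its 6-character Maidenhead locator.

Offset from 180°W / 90°S: lon 294.5427°, lat 67.5494°.
Field: 294.5427/20 → 14 → O, 67.5494/10 → 6 → G; chars OG.
Square: 14.5427/2 → 7, 7.5494/1 → 7; chars 77.
Subsquare: 0.5427/0.0833333 → 6 → g, 0.5494/0.0416667 → 13 → n; chars gn.

OG77gn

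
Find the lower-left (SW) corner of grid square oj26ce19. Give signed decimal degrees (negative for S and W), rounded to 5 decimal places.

Field O=14, J=9: +14·20° lon, +9·10° lat → SW at lon 100°, lat 0°.
Square 2, 6: +2·2° lon, +6·1° lat → SW at lon 104°, lat 6°.
Subsquare c=2, e=4: +2·0.0833333° lon, +4·0.0416667° lat → SW at lon 104.167°, lat 6.16667°.
Extended square 1, 9: +1·0.00833333° lon, +9·0.00416667° lat → SW at lon 104.175°, lat 6.20417°.
latitude 6.20417, longitude 104.17500.

6.20417, 104.17500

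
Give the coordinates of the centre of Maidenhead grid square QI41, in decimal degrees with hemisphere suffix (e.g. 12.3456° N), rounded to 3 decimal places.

8.500° S, 149.000° E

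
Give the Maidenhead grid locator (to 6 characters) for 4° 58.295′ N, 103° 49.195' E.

OJ14vx

Shift to the Maidenhead origin (180°W, 90°S): lon 283.8199, lat 94.9716.
Field (20°×10°, letters A–R): lon ⌊283.8199/20⌋ = 14 → O; lat ⌊94.9716/10⌋ = 9 → J.
Square (2°×1°, digits 0–9): lon ⌊3.8199/2⌋ = 1; lat ⌊4.9716/1⌋ = 4.
Subsquare (5′×2.5′, letters a–x): lon ⌊1.8199/0.0833333⌋ = 21 → v; lat ⌊0.9716/0.0416667⌋ = 23 → x.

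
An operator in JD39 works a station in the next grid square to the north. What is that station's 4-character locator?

Latitude square 9; +1 → 10, wraps to 0, carry into field.
Latitude field D = 3; +1 → 4 = E.
The longitude characters are unchanged.

JE30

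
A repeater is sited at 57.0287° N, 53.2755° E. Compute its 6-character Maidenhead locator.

Shift to the Maidenhead origin (180°W, 90°S): lon 233.2755, lat 147.0287.
Field (20°×10°, letters A–R): lon ⌊233.2755/20⌋ = 11 → L; lat ⌊147.0287/10⌋ = 14 → O.
Square (2°×1°, digits 0–9): lon ⌊13.2755/2⌋ = 6; lat ⌊7.0287/1⌋ = 7.
Subsquare (5′×2.5′, letters a–x): lon ⌊1.2755/0.0833333⌋ = 15 → p; lat ⌊0.0287/0.0416667⌋ = 0 → a.

LO67pa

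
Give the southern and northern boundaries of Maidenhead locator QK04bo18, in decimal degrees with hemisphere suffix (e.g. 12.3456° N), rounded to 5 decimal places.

14.61667° N, 14.62083° N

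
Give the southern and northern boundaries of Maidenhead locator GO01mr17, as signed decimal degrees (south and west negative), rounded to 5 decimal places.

51.73750, 51.74167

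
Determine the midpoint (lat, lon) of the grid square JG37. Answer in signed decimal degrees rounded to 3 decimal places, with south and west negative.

-22.500, 7.000

Field J=9, G=6: +9·20° lon, +6·10° lat → SW at lon 0°, lat -30°.
Square 3, 7: +3·2° lon, +7·1° lat → SW at lon 6°, lat -23°.
Cell spans 2° lon × 1° lat. Centre is SW corner plus half of each.
latitude -22.500, longitude 7.000.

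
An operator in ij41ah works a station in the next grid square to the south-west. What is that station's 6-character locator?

Longitude subsquare a = 0; −1 → -1, wraps to 23 = x, carry into square.
Longitude square 4; −1 → 3.
Latitude subsquare h = 7; −1 → 6 = g.

IJ31xg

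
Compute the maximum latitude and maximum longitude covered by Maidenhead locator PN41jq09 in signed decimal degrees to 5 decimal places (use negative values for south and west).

41.70833, 128.75833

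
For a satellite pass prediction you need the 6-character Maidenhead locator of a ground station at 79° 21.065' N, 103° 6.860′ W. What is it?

DQ89ki

Add 180° to longitude and 90° to latitude: 76.8857, 169.3511.
Field (20°×10°, letters A–R): lon ⌊76.8857/20⌋ = 3 → D; lat ⌊169.3511/10⌋ = 16 → Q.
Square (2°×1°, digits 0–9): lon ⌊16.8857/2⌋ = 8; lat ⌊9.3511/1⌋ = 9.
Subsquare (5′×2.5′, letters a–x): lon ⌊0.8857/0.0833333⌋ = 10 → k; lat ⌊0.3511/0.0416667⌋ = 8 → i.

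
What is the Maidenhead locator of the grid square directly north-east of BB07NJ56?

BB07nj67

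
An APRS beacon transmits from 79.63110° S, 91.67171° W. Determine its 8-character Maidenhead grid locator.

EB40di98

Add 180° to longitude and 90° to latitude: 88.32829, 10.36890.
Field: 88.32829/20 → 4 → E, 10.36890/10 → 1 → B; chars EB.
Square: 8.32829/2 → 4, 0.36890/1 → 0; chars 40.
Subsquare: 0.32829/0.0833333 → 3 → d, 0.36890/0.0416667 → 8 → i; chars di.
Extended square: 0.07829/0.00833333 → 9, 0.03557/0.00416667 → 8; chars 98.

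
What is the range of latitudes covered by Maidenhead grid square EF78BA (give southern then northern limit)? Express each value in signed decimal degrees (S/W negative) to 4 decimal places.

-32.0000, -31.9583

Field E=4, F=5: +4·20° lon, +5·10° lat → SW at lon -100°, lat -40°.
Square 7, 8: +7·2° lon, +8·1° lat → SW at lon -86°, lat -32°.
Subsquare b=1, a=0: +1·0.0833333° lon, +0·0.0416667° lat → SW at lon -85.9167°, lat -32°.
Cell spans 0.0833333° lon × 0.0416667° lat.
south -32.0000, north -31.9583.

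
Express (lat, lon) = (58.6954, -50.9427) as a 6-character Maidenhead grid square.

GO48mq

Add 180° to longitude and 90° to latitude: 129.0573, 148.6954.
Field: 129.0573/20 → 6 → G, 148.6954/10 → 14 → O; chars GO.
Square: 9.0573/2 → 4, 8.6954/1 → 8; chars 48.
Subsquare: 1.0573/0.0833333 → 12 → m, 0.6954/0.0416667 → 16 → q; chars mq.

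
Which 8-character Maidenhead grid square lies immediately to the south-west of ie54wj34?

IE54wj23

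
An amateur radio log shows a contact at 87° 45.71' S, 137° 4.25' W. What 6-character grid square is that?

CA12lf

Shift to the Maidenhead origin (180°W, 90°S): lon 42.9292, lat 2.2382.
Field: lon ⌊42.9292/20⌋ = 2 → C; lat ⌊2.2382/10⌋ = 0 → A.
Square: lon ⌊2.9292/2⌋ = 1; lat ⌊2.2382/1⌋ = 2.
Subsquare: lon ⌊0.9292/0.0833333⌋ = 11 → l; lat ⌊0.2382/0.0416667⌋ = 5 → f.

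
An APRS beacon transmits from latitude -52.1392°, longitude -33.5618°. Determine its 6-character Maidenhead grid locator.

Shift to the Maidenhead origin (180°W, 90°S): lon 146.4382, lat 37.8608.
Field (20°×10°, letters A–R): 146.4382/20 → 7 → H, 37.8608/10 → 3 → D; chars HD.
Square (2°×1°, digits 0–9): 6.4382/2 → 3, 7.8608/1 → 7; chars 37.
Subsquare (5′×2.5′, letters a–x): 0.4382/0.0833333 → 5 → f, 0.8608/0.0416667 → 20 → u; chars fu.

HD37fu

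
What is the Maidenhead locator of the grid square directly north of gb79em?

Latitude subsquare m = 12; +1 → 13 = n.
The longitude characters are unchanged.

GB79en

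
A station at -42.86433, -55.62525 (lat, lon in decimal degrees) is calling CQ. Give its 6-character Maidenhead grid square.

Add 180° to longitude and 90° to latitude: 124.3748, 47.1357.
Field (20°×10°, letters A–R): 124.3748/20 → 6 → G, 47.1357/10 → 4 → E; chars GE.
Square (2°×1°, digits 0–9): 4.3748/2 → 2, 7.1357/1 → 7; chars 27.
Subsquare (5′×2.5′, letters a–x): 0.3748/0.0833333 → 4 → e, 0.1357/0.0416667 → 3 → d; chars ed.

GE27ed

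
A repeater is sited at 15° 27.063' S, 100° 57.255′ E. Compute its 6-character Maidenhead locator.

OH04ln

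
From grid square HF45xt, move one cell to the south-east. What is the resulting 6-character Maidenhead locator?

HF55as

Longitude subsquare x = 23; +1 → 24, wraps to 0 = a, carry into square.
Longitude square 4; +1 → 5.
Latitude subsquare t = 19; −1 → 18 = s.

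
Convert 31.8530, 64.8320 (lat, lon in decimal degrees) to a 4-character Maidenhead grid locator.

Offset from 180°W / 90°S: lon 244.83°, lat 121.85°.
Field: 244.83/20 → 12 → M, 121.85/10 → 12 → M; chars MM.
Square: 4.83/2 → 2, 1.85/1 → 1; chars 21.

MM21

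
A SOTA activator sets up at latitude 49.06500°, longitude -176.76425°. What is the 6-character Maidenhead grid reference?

AN19ob

Offset from 180°W / 90°S: lon 3.2357°, lat 139.0650°.
Field: 3.2357/20 → 0 → A, 139.0650/10 → 13 → N; chars AN.
Square: 3.2357/2 → 1, 9.0650/1 → 9; chars 19.
Subsquare: 1.2357/0.0833333 → 14 → o, 0.0650/0.0416667 → 1 → b; chars ob.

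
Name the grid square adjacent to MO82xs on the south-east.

MO92ar

Longitude subsquare x = 23; +1 → 24, wraps to 0 = a, carry into square.
Longitude square 8; +1 → 9.
Latitude subsquare s = 18; −1 → 17 = r.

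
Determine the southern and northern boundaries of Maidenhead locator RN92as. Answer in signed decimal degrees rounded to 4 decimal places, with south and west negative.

42.7500, 42.7917

Field R=17, N=13: +17·20° lon, +13·10° lat → SW at lon 160°, lat 40°.
Square 9, 2: +9·2° lon, +2·1° lat → SW at lon 178°, lat 42°.
Subsquare a=0, s=18: +0·0.0833333° lon, +18·0.0416667° lat → SW at lon 178°, lat 42.75°.
Cell spans 0.0833333° lon × 0.0416667° lat.
south 42.7500, north 42.7917.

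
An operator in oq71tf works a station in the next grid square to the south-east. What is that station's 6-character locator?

OQ71ue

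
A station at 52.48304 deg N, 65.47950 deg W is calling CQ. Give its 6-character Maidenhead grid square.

FO72gl

Offset from 180°W / 90°S: lon 114.5205°, lat 142.4830°.
Field (20°×10°, letters A–R): lon ⌊114.5205/20⌋ = 5 → F; lat ⌊142.4830/10⌋ = 14 → O.
Square (2°×1°, digits 0–9): lon ⌊14.5205/2⌋ = 7; lat ⌊2.4830/1⌋ = 2.
Subsquare (5′×2.5′, letters a–x): lon ⌊0.5205/0.0833333⌋ = 6 → g; lat ⌊0.4830/0.0416667⌋ = 11 → l.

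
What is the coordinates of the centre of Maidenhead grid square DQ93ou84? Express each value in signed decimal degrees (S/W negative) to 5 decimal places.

73.85208, -100.76250

Field D=3, Q=16: +3·20° lon, +16·10° lat → SW at lon -120°, lat 70°.
Square 9, 3: +9·2° lon, +3·1° lat → SW at lon -102°, lat 73°.
Subsquare o=14, u=20: +14·0.0833333° lon, +20·0.0416667° lat → SW at lon -100.833°, lat 73.8333°.
Extended square 8, 4: +8·0.00833333° lon, +4·0.00416667° lat → SW at lon -100.767°, lat 73.85°.
Cell spans 0.00833333° lon × 0.00416667° lat. Centre is SW corner plus half of each.
latitude 73.85208, longitude -100.76250.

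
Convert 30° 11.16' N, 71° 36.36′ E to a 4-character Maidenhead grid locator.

MM50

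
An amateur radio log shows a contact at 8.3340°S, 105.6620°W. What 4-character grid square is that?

DI71

Offset from 180°W / 90°S: lon 74.34°, lat 81.67°.
Field: lon ⌊74.34/20⌋ = 3 → D; lat ⌊81.67/10⌋ = 8 → I.
Square: lon ⌊14.34/2⌋ = 7; lat ⌊1.67/1⌋ = 1.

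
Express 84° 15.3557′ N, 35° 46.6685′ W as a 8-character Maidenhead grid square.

HR24cg61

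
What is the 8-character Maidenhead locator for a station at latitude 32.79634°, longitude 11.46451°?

JM52rt51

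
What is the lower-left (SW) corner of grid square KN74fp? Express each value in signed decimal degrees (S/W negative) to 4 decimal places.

44.6250, 34.4167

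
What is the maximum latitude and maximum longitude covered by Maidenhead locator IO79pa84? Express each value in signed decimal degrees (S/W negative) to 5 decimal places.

Field I=8, O=14: +8·20° lon, +14·10° lat → SW at lon -20°, lat 50°.
Square 7, 9: +7·2° lon, +9·1° lat → SW at lon -6°, lat 59°.
Subsquare p=15, a=0: +15·0.0833333° lon, +0·0.0416667° lat → SW at lon -4.75°, lat 59°.
Extended square 8, 4: +8·0.00833333° lon, +4·0.00416667° lat → SW at lon -4.68333°, lat 59.0167°.
Cell spans 0.00833333° lon × 0.00416667° lat. NE corner is SW corner plus one full cell.
latitude 59.02083, longitude -4.67500.

59.02083, -4.67500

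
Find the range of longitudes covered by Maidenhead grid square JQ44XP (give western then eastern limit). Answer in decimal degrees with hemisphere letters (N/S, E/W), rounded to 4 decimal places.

9.9167° E, 10.0000° E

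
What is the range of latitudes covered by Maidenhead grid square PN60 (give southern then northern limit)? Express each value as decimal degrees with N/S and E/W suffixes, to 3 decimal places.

Field P=15, N=13: +15·20° lon, +13·10° lat → SW at lon 120°, lat 40°.
Square 6, 0: +6·2° lon, +0·1° lat → SW at lon 132°, lat 40°.
Cell spans 2° lon × 1° lat.
south 40.000° N, north 41.000° N.

40.000° N, 41.000° N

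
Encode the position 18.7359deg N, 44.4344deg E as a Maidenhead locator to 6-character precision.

Offset from 180°W / 90°S: lon 224.4344°, lat 108.7359°.
Field (20°×10°, letters A–R): lon ⌊224.4344/20⌋ = 11 → L; lat ⌊108.7359/10⌋ = 10 → K.
Square (2°×1°, digits 0–9): lon ⌊4.4344/2⌋ = 2; lat ⌊8.7359/1⌋ = 8.
Subsquare (5′×2.5′, letters a–x): lon ⌊0.4344/0.0833333⌋ = 5 → f; lat ⌊0.7359/0.0416667⌋ = 17 → r.

LK28fr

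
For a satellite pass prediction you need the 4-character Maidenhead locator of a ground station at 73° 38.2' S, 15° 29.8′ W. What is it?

Offset from 180°W / 90°S: lon 164.50°, lat 16.36°.
Field: 164.50/20 → 8 → I, 16.36/10 → 1 → B; chars IB.
Square: 4.50/2 → 2, 6.36/1 → 6; chars 26.

IB26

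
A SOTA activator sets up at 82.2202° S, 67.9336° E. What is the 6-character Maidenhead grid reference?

MA37xs

Add 180° to longitude and 90° to latitude: 247.9336, 7.7798.
Field: lon ⌊247.9336/20⌋ = 12 → M; lat ⌊7.7798/10⌋ = 0 → A.
Square: lon ⌊7.9336/2⌋ = 3; lat ⌊7.7798/1⌋ = 7.
Subsquare: lon ⌊1.9336/0.0833333⌋ = 23 → x; lat ⌊0.7798/0.0416667⌋ = 18 → s.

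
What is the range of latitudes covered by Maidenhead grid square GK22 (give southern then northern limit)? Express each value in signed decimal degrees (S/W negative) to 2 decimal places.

12.00, 13.00

Field G=6, K=10: +6·20° lon, +10·10° lat → SW at lon -60°, lat 10°.
Square 2, 2: +2·2° lon, +2·1° lat → SW at lon -56°, lat 12°.
Cell spans 2° lon × 1° lat.
south 12.00, north 13.00.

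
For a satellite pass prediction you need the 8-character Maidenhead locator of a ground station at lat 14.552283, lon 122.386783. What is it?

PK14en62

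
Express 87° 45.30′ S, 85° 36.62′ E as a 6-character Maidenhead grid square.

NA22tf

Shift to the Maidenhead origin (180°W, 90°S): lon 265.6103, lat 2.2450.
Field (20°×10°, letters A–R): lon ⌊265.6103/20⌋ = 13 → N; lat ⌊2.2450/10⌋ = 0 → A.
Square (2°×1°, digits 0–9): lon ⌊5.6103/2⌋ = 2; lat ⌊2.2450/1⌋ = 2.
Subsquare (5′×2.5′, letters a–x): lon ⌊1.6103/0.0833333⌋ = 19 → t; lat ⌊0.2450/0.0416667⌋ = 5 → f.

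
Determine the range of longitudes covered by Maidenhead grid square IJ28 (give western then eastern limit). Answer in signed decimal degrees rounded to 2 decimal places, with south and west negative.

-16.00, -14.00

Field I=8, J=9: +8·20° lon, +9·10° lat → SW at lon -20°, lat 0°.
Square 2, 8: +2·2° lon, +8·1° lat → SW at lon -16°, lat 8°.
Cell spans 2° lon × 1° lat.
west -16.00, east -14.00.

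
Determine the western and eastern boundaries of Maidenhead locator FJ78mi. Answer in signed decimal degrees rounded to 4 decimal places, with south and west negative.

-65.0000, -64.9167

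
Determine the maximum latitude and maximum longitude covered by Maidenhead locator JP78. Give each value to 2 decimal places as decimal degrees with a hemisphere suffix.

69.00° N, 16.00° E

Field J=9, P=15: +9·20° lon, +15·10° lat → SW at lon 0°, lat 60°.
Square 7, 8: +7·2° lon, +8·1° lat → SW at lon 14°, lat 68°.
Cell spans 2° lon × 1° lat. NE corner is SW corner plus one full cell.
latitude 69.00° N, longitude 16.00° E.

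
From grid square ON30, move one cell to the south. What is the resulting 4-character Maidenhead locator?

Latitude square 0; −1 → -1, wraps to 9, carry into field.
Latitude field N = 13; −1 → 12 = M.
The longitude characters are unchanged.

OM39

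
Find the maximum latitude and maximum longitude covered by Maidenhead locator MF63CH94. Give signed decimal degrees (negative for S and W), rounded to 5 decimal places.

Field M=12, F=5: +12·20° lon, +5·10° lat → SW at lon 60°, lat -40°.
Square 6, 3: +6·2° lon, +3·1° lat → SW at lon 72°, lat -37°.
Subsquare c=2, h=7: +2·0.0833333° lon, +7·0.0416667° lat → SW at lon 72.1667°, lat -36.7083°.
Extended square 9, 4: +9·0.00833333° lon, +4·0.00416667° lat → SW at lon 72.2417°, lat -36.6917°.
Cell spans 0.00833333° lon × 0.00416667° lat. NE corner is SW corner plus one full cell.
latitude -36.68750, longitude 72.25000.

-36.68750, 72.25000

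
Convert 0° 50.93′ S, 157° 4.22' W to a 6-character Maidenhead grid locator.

Shift to the Maidenhead origin (180°W, 90°S): lon 22.9297, lat 89.1512.
Field (20°×10°, letters A–R): 22.9297/20 → 1 → B, 89.1512/10 → 8 → I; chars BI.
Square (2°×1°, digits 0–9): 2.9297/2 → 1, 9.1512/1 → 9; chars 19.
Subsquare (5′×2.5′, letters a–x): 0.9297/0.0833333 → 11 → l, 0.1512/0.0416667 → 3 → d; chars ld.

BI19ld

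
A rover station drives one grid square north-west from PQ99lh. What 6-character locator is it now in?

PQ99ki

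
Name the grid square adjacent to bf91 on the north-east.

Longitude square 9; +1 → 10, wraps to 0, carry into field.
Longitude field B = 1; +1 → 2 = C.
Latitude square 1; +1 → 2.

CF02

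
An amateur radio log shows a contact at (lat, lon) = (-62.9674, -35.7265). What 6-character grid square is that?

HC27da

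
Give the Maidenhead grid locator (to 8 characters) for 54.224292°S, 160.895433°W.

Add 180° to longitude and 90° to latitude: 19.10457, 35.77571.
Field: lon ⌊19.10457/20⌋ = 0 → A; lat ⌊35.77571/10⌋ = 3 → D.
Square: lon ⌊19.10457/2⌋ = 9; lat ⌊5.77571/1⌋ = 5.
Subsquare: lon ⌊1.10457/0.0833333⌋ = 13 → n; lat ⌊0.77571/0.0416667⌋ = 18 → s.
Extended square: lon ⌊0.02123/0.00833333⌋ = 2; lat ⌊0.02571/0.00416667⌋ = 6.

AD95ns26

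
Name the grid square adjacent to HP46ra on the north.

HP46rb

Latitude subsquare a = 0; +1 → 1 = b.
The longitude characters are unchanged.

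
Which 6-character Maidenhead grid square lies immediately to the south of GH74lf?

GH74le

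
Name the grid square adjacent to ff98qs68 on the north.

FF98qs69

Latitude extended square 8; +1 → 9.
The longitude characters are unchanged.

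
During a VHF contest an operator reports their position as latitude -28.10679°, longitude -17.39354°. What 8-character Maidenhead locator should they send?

IG11hv24

Shift to the Maidenhead origin (180°W, 90°S): lon 162.60646, lat 61.89321.
Field: 162.60646/20 → 8 → I, 61.89321/10 → 6 → G; chars IG.
Square: 2.60646/2 → 1, 1.89321/1 → 1; chars 11.
Subsquare: 0.60646/0.0833333 → 7 → h, 0.89321/0.0416667 → 21 → v; chars hv.
Extended square: 0.02313/0.00833333 → 2, 0.01821/0.00416667 → 4; chars 24.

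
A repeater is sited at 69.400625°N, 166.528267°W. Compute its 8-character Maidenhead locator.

Shift to the Maidenhead origin (180°W, 90°S): lon 13.47173, lat 159.40062.
Field (20°×10°, letters A–R): 13.47173/20 → 0 → A, 159.40062/10 → 15 → P; chars AP.
Square (2°×1°, digits 0–9): 13.47173/2 → 6, 9.40062/1 → 9; chars 69.
Subsquare (5′×2.5′, letters a–x): 1.47173/0.0833333 → 17 → r, 0.40062/0.0416667 → 9 → j; chars rj.
Extended square (30″×15″, digits 0–9): 0.05507/0.00833333 → 6, 0.02562/0.00416667 → 6; chars 66.

AP69rj66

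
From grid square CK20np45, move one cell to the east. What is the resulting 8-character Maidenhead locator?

CK20np55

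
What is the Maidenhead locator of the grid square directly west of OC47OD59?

Longitude extended square 5; −1 → 4.
The latitude characters are unchanged.

OC47od49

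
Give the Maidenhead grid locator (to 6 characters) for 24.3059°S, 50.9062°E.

LG55kq

Shift to the Maidenhead origin (180°W, 90°S): lon 230.9062, lat 65.6941.
Field: lon ⌊230.9062/20⌋ = 11 → L; lat ⌊65.6941/10⌋ = 6 → G.
Square: lon ⌊10.9062/2⌋ = 5; lat ⌊5.6941/1⌋ = 5.
Subsquare: lon ⌊0.9062/0.0833333⌋ = 10 → k; lat ⌊0.6941/0.0416667⌋ = 16 → q.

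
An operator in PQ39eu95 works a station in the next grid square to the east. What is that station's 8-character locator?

Longitude extended square 9; +1 → 10, wraps to 0, carry into subsquare.
Longitude subsquare e = 4; +1 → 5 = f.
The latitude characters are unchanged.

PQ39fu05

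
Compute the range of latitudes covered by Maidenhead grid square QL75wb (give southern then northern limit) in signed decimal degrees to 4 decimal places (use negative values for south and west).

Field Q=16, L=11: +16·20° lon, +11·10° lat → SW at lon 140°, lat 20°.
Square 7, 5: +7·2° lon, +5·1° lat → SW at lon 154°, lat 25°.
Subsquare w=22, b=1: +22·0.0833333° lon, +1·0.0416667° lat → SW at lon 155.833°, lat 25.0417°.
Cell spans 0.0833333° lon × 0.0416667° lat.
south 25.0417, north 25.0833.

25.0417, 25.0833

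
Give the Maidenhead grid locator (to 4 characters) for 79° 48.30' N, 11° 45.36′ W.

IQ49

Shift to the Maidenhead origin (180°W, 90°S): lon 168.24, lat 169.81.
Field: 168.24/20 → 8 → I, 169.81/10 → 16 → Q; chars IQ.
Square: 8.24/2 → 4, 9.81/1 → 9; chars 49.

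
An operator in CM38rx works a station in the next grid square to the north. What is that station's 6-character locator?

Latitude subsquare x = 23; +1 → 24, wraps to 0 = a, carry into square.
Latitude square 8; +1 → 9.
The longitude characters are unchanged.

CM39ra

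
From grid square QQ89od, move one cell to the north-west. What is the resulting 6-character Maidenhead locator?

QQ89ne

Longitude subsquare o = 14; −1 → 13 = n.
Latitude subsquare d = 3; +1 → 4 = e.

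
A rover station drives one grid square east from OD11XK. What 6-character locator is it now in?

OD21ak

Longitude subsquare x = 23; +1 → 24, wraps to 0 = a, carry into square.
Longitude square 1; +1 → 2.
The latitude characters are unchanged.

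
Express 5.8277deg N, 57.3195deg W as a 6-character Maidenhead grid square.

GJ15it

Offset from 180°W / 90°S: lon 122.6805°, lat 95.8277°.
Field: lon ⌊122.6805/20⌋ = 6 → G; lat ⌊95.8277/10⌋ = 9 → J.
Square: lon ⌊2.6805/2⌋ = 1; lat ⌊5.8277/1⌋ = 5.
Subsquare: lon ⌊0.6805/0.0833333⌋ = 8 → i; lat ⌊0.8277/0.0416667⌋ = 19 → t.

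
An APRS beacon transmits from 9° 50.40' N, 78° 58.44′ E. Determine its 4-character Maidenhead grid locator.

MJ99

Offset from 180°W / 90°S: lon 258.97°, lat 99.84°.
Field: lon ⌊258.97/20⌋ = 12 → M; lat ⌊99.84/10⌋ = 9 → J.
Square: lon ⌊18.97/2⌋ = 9; lat ⌊9.84/1⌋ = 9.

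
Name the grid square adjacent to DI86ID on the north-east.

DI86je

Longitude subsquare i = 8; +1 → 9 = j.
Latitude subsquare d = 3; +1 → 4 = e.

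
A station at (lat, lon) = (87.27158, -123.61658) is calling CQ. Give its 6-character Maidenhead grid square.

CR87eg

Shift to the Maidenhead origin (180°W, 90°S): lon 56.3834, lat 177.2716.
Field: 56.3834/20 → 2 → C, 177.2716/10 → 17 → R; chars CR.
Square: 16.3834/2 → 8, 7.2716/1 → 7; chars 87.
Subsquare: 0.3834/0.0833333 → 4 → e, 0.2716/0.0416667 → 6 → g; chars eg.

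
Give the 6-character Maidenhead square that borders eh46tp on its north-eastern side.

Longitude subsquare t = 19; +1 → 20 = u.
Latitude subsquare p = 15; +1 → 16 = q.

EH46uq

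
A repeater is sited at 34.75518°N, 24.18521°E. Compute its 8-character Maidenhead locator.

KM24cs21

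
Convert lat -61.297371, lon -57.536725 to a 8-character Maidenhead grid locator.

GC18fq58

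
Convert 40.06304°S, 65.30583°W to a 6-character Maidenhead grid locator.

Offset from 180°W / 90°S: lon 114.6942°, lat 49.9370°.
Field: 114.6942/20 → 5 → F, 49.9370/10 → 4 → E; chars FE.
Square: 14.6942/2 → 7, 9.9370/1 → 9; chars 79.
Subsquare: 0.6942/0.0833333 → 8 → i, 0.9370/0.0416667 → 22 → w; chars iw.

FE79iw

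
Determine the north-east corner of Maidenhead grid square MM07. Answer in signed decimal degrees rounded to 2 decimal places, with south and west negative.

38.00, 62.00

Field M=12, M=12: +12·20° lon, +12·10° lat → SW at lon 60°, lat 30°.
Square 0, 7: +0·2° lon, +7·1° lat → SW at lon 60°, lat 37°.
Cell spans 2° lon × 1° lat. NE corner is SW corner plus one full cell.
latitude 38.00, longitude 62.00.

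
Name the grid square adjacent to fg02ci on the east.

FG02di

Longitude subsquare c = 2; +1 → 3 = d.
The latitude characters are unchanged.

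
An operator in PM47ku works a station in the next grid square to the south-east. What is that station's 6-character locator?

Longitude subsquare k = 10; +1 → 11 = l.
Latitude subsquare u = 20; −1 → 19 = t.

PM47lt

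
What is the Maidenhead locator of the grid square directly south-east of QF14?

QF23

Longitude square 1; +1 → 2.
Latitude square 4; −1 → 3.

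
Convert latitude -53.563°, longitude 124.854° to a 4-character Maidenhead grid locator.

Add 180° to longitude and 90° to latitude: 304.85, 36.44.
Field (20°×10°, letters A–R): 304.85/20 → 15 → P, 36.44/10 → 3 → D; chars PD.
Square (2°×1°, digits 0–9): 4.85/2 → 2, 6.44/1 → 6; chars 26.

PD26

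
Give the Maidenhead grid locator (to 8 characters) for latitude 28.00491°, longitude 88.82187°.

Add 180° to longitude and 90° to latitude: 268.82187, 118.00491.
Field: lon ⌊268.82187/20⌋ = 13 → N; lat ⌊118.00491/10⌋ = 11 → L.
Square: lon ⌊8.82187/2⌋ = 4; lat ⌊8.00491/1⌋ = 8.
Subsquare: lon ⌊0.82187/0.0833333⌋ = 9 → j; lat ⌊0.00491/0.0416667⌋ = 0 → a.
Extended square: lon ⌊0.07187/0.00833333⌋ = 8; lat ⌊0.00491/0.00416667⌋ = 1.

NL48ja81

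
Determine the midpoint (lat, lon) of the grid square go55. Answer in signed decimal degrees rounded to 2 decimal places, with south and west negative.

55.50, -49.00

Field G=6, O=14: +6·20° lon, +14·10° lat → SW at lon -60°, lat 50°.
Square 5, 5: +5·2° lon, +5·1° lat → SW at lon -50°, lat 55°.
Cell spans 2° lon × 1° lat. Centre is SW corner plus half of each.
latitude 55.50, longitude -49.00.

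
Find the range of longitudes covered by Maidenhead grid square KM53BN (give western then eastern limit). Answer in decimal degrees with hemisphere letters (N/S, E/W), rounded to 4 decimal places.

30.0833° E, 30.1667° E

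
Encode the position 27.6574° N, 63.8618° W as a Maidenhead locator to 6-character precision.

FL87bp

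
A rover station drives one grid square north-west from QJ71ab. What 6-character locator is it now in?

QJ61xc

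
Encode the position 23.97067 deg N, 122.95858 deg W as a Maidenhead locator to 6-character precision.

Add 180° to longitude and 90° to latitude: 57.0414, 113.9707.
Field: lon ⌊57.0414/20⌋ = 2 → C; lat ⌊113.9707/10⌋ = 11 → L.
Square: lon ⌊17.0414/2⌋ = 8; lat ⌊3.9707/1⌋ = 3.
Subsquare: lon ⌊1.0414/0.0833333⌋ = 12 → m; lat ⌊0.9707/0.0416667⌋ = 23 → x.

CL83mx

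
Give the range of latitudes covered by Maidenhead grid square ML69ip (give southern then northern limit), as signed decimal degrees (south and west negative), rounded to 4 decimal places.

29.6250, 29.6667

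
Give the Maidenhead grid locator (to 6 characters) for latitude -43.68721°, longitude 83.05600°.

NE16mh

Add 180° to longitude and 90° to latitude: 263.0560, 46.3128.
Field: lon ⌊263.0560/20⌋ = 13 → N; lat ⌊46.3128/10⌋ = 4 → E.
Square: lon ⌊3.0560/2⌋ = 1; lat ⌊6.3128/1⌋ = 6.
Subsquare: lon ⌊1.0560/0.0833333⌋ = 12 → m; lat ⌊0.3128/0.0416667⌋ = 7 → h.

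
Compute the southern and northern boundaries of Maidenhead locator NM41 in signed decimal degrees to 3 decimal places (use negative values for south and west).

31.000, 32.000

Field N=13, M=12: +13·20° lon, +12·10° lat → SW at lon 80°, lat 30°.
Square 4, 1: +4·2° lon, +1·1° lat → SW at lon 88°, lat 31°.
Cell spans 2° lon × 1° lat.
south 31.000, north 32.000.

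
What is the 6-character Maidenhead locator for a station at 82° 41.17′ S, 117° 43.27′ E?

Add 180° to longitude and 90° to latitude: 297.7212, 7.3138.
Field: 297.7212/20 → 14 → O, 7.3138/10 → 0 → A; chars OA.
Square: 17.7212/2 → 8, 7.3138/1 → 7; chars 87.
Subsquare: 1.7212/0.0833333 → 20 → u, 0.3138/0.0416667 → 7 → h; chars uh.

OA87uh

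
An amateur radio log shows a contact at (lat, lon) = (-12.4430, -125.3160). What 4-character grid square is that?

CH77

Add 180° to longitude and 90° to latitude: 54.68, 77.56.
Field: 54.68/20 → 2 → C, 77.56/10 → 7 → H; chars CH.
Square: 14.68/2 → 7, 7.56/1 → 7; chars 77.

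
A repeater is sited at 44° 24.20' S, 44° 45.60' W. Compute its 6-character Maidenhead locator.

GE75oo

Offset from 180°W / 90°S: lon 135.2400°, lat 45.5967°.
Field: lon ⌊135.2400/20⌋ = 6 → G; lat ⌊45.5967/10⌋ = 4 → E.
Square: lon ⌊15.2400/2⌋ = 7; lat ⌊5.5967/1⌋ = 5.
Subsquare: lon ⌊1.2400/0.0833333⌋ = 14 → o; lat ⌊0.5967/0.0416667⌋ = 14 → o.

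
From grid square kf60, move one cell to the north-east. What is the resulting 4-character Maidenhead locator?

Longitude square 6; +1 → 7.
Latitude square 0; +1 → 1.

KF71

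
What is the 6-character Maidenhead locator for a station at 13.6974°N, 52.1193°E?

LK63bq

Add 180° to longitude and 90° to latitude: 232.1193, 103.6974.
Field: 232.1193/20 → 11 → L, 103.6974/10 → 10 → K; chars LK.
Square: 12.1193/2 → 6, 3.6974/1 → 3; chars 63.
Subsquare: 0.1193/0.0833333 → 1 → b, 0.6974/0.0416667 → 16 → q; chars bq.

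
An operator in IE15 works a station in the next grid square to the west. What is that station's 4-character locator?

Longitude square 1; −1 → 0.
The latitude characters are unchanged.

IE05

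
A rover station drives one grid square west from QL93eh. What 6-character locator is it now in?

QL93dh

Longitude subsquare e = 4; −1 → 3 = d.
The latitude characters are unchanged.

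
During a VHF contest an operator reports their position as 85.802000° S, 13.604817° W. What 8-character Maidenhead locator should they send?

Offset from 180°W / 90°S: lon 166.39518°, lat 4.19800°.
Field: lon ⌊166.39518/20⌋ = 8 → I; lat ⌊4.19800/10⌋ = 0 → A.
Square: lon ⌊6.39518/2⌋ = 3; lat ⌊4.19800/1⌋ = 4.
Subsquare: lon ⌊0.39518/0.0833333⌋ = 4 → e; lat ⌊0.19800/0.0416667⌋ = 4 → e.
Extended square: lon ⌊0.06185/0.00833333⌋ = 7; lat ⌊0.03133/0.00416667⌋ = 7.

IA34ee77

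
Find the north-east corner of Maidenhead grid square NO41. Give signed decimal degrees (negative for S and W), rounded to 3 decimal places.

52.000, 90.000

Field N=13, O=14: +13·20° lon, +14·10° lat → SW at lon 80°, lat 50°.
Square 4, 1: +4·2° lon, +1·1° lat → SW at lon 88°, lat 51°.
Cell spans 2° lon × 1° lat. NE corner is SW corner plus one full cell.
latitude 52.000, longitude 90.000.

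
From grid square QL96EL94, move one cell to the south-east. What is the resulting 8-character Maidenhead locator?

QL96fl03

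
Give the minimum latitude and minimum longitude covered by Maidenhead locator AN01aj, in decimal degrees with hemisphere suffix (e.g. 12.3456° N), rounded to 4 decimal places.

Field A=0, N=13: +0·20° lon, +13·10° lat → SW at lon -180°, lat 40°.
Square 0, 1: +0·2° lon, +1·1° lat → SW at lon -180°, lat 41°.
Subsquare a=0, j=9: +0·0.0833333° lon, +9·0.0416667° lat → SW at lon -180°, lat 41.375°.
latitude 41.3750° N, longitude 180.0000° W.

41.3750° N, 180.0000° W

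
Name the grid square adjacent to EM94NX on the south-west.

EM94mw

Longitude subsquare n = 13; −1 → 12 = m.
Latitude subsquare x = 23; −1 → 22 = w.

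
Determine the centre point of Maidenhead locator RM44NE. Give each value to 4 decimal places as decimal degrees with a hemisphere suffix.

34.1875° N, 169.1250° E

Field R=17, M=12: +17·20° lon, +12·10° lat → SW at lon 160°, lat 30°.
Square 4, 4: +4·2° lon, +4·1° lat → SW at lon 168°, lat 34°.
Subsquare n=13, e=4: +13·0.0833333° lon, +4·0.0416667° lat → SW at lon 169.083°, lat 34.1667°.
Cell spans 0.0833333° lon × 0.0416667° lat. Centre is SW corner plus half of each.
latitude 34.1875° N, longitude 169.1250° E.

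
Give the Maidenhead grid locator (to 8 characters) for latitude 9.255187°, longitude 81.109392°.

Offset from 180°W / 90°S: lon 261.10939°, lat 99.25519°.
Field: lon ⌊261.10939/20⌋ = 13 → N; lat ⌊99.25519/10⌋ = 9 → J.
Square: lon ⌊1.10939/2⌋ = 0; lat ⌊9.25519/1⌋ = 9.
Subsquare: lon ⌊1.10939/0.0833333⌋ = 13 → n; lat ⌊0.25519/0.0416667⌋ = 6 → g.
Extended square: lon ⌊0.02606/0.00833333⌋ = 3; lat ⌊0.00519/0.00416667⌋ = 1.

NJ09ng31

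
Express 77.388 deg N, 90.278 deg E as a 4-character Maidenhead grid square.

NQ57

Add 180° to longitude and 90° to latitude: 270.28, 167.39.
Field (20°×10°, letters A–R): 270.28/20 → 13 → N, 167.39/10 → 16 → Q; chars NQ.
Square (2°×1°, digits 0–9): 10.28/2 → 5, 7.39/1 → 7; chars 57.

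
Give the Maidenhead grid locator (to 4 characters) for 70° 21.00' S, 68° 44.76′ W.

FB59

Offset from 180°W / 90°S: lon 111.25°, lat 19.65°.
Field: 111.25/20 → 5 → F, 19.65/10 → 1 → B; chars FB.
Square: 11.25/2 → 5, 9.65/1 → 9; chars 59.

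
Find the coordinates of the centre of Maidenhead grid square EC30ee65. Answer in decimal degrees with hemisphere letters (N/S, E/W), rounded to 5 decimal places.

69.81042° S, 93.61250° W

Field E=4, C=2: +4·20° lon, +2·10° lat → SW at lon -100°, lat -70°.
Square 3, 0: +3·2° lon, +0·1° lat → SW at lon -94°, lat -70°.
Subsquare e=4, e=4: +4·0.0833333° lon, +4·0.0416667° lat → SW at lon -93.6667°, lat -69.8333°.
Extended square 6, 5: +6·0.00833333° lon, +5·0.00416667° lat → SW at lon -93.6167°, lat -69.8125°.
Cell spans 0.00833333° lon × 0.00416667° lat. Centre is SW corner plus half of each.
latitude 69.81042° S, longitude 93.61250° W.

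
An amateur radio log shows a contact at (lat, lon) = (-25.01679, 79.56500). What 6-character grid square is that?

MG94sx

Shift to the Maidenhead origin (180°W, 90°S): lon 259.5650, lat 64.9832.
Field: 259.5650/20 → 12 → M, 64.9832/10 → 6 → G; chars MG.
Square: 19.5650/2 → 9, 4.9832/1 → 4; chars 94.
Subsquare: 1.5650/0.0833333 → 18 → s, 0.9832/0.0416667 → 23 → x; chars sx.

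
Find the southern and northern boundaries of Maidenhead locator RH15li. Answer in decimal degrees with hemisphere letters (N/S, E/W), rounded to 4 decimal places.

Field R=17, H=7: +17·20° lon, +7·10° lat → SW at lon 160°, lat -20°.
Square 1, 5: +1·2° lon, +5·1° lat → SW at lon 162°, lat -15°.
Subsquare l=11, i=8: +11·0.0833333° lon, +8·0.0416667° lat → SW at lon 162.917°, lat -14.6667°.
Cell spans 0.0833333° lon × 0.0416667° lat.
south 14.6667° S, north 14.6250° S.

14.6667° S, 14.6250° S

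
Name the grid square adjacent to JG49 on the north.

JH40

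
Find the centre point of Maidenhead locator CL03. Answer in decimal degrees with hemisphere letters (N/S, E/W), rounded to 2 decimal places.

Field C=2, L=11: +2·20° lon, +11·10° lat → SW at lon -140°, lat 20°.
Square 0, 3: +0·2° lon, +3·1° lat → SW at lon -140°, lat 23°.
Cell spans 2° lon × 1° lat. Centre is SW corner plus half of each.
latitude 23.50° N, longitude 139.00° W.

23.50° N, 139.00° W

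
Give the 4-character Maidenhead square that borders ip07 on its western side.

HP97

Longitude square 0; −1 → -1, wraps to 9, carry into field.
Longitude field I = 8; −1 → 7 = H.
The latitude characters are unchanged.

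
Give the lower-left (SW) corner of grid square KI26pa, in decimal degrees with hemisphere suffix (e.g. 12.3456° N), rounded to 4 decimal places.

Field K=10, I=8: +10·20° lon, +8·10° lat → SW at lon 20°, lat -10°.
Square 2, 6: +2·2° lon, +6·1° lat → SW at lon 24°, lat -4°.
Subsquare p=15, a=0: +15·0.0833333° lon, +0·0.0416667° lat → SW at lon 25.25°, lat -4°.
latitude 4.0000° S, longitude 25.2500° E.

4.0000° S, 25.2500° E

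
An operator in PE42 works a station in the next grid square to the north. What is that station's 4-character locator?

PE43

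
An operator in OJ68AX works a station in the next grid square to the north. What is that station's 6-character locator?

Latitude subsquare x = 23; +1 → 24, wraps to 0 = a, carry into square.
Latitude square 8; +1 → 9.
The longitude characters are unchanged.

OJ69aa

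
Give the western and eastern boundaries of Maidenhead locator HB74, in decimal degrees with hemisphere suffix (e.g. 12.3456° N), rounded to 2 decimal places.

26.00° W, 24.00° W

Field H=7, B=1: +7·20° lon, +1·10° lat → SW at lon -40°, lat -80°.
Square 7, 4: +7·2° lon, +4·1° lat → SW at lon -26°, lat -76°.
Cell spans 2° lon × 1° lat.
west 26.00° W, east 24.00° W.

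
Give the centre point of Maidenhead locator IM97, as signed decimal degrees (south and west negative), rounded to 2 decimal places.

37.50, -1.00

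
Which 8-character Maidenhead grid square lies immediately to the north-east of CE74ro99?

Longitude extended square 9; +1 → 10, wraps to 0, carry into subsquare.
Longitude subsquare r = 17; +1 → 18 = s.
Latitude extended square 9; +1 → 10, wraps to 0, carry into subsquare.
Latitude subsquare o = 14; +1 → 15 = p.

CE74sp00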